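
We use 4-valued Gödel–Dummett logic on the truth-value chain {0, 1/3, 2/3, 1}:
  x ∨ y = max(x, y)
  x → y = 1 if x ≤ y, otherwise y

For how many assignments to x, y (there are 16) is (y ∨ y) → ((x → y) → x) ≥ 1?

10

x = 0, y = 0 ↦ 1  ≥
x = 0, y = 1/3 ↦ 0  <
x = 0, y = 2/3 ↦ 0  <
x = 0, y = 1 ↦ 0  <
x = 1/3, y = 0 ↦ 1  ≥
x = 1/3, y = 1/3 ↦ 1  ≥
x = 1/3, y = 2/3 ↦ 1/3  <
x = 1/3, y = 1 ↦ 1/3  <
x = 2/3, y = 0 ↦ 1  ≥
x = 2/3, y = 1/3 ↦ 1  ≥
x = 2/3, y = 2/3 ↦ 1  ≥
x = 2/3, y = 1 ↦ 2/3  <
x = 1, y = 0 ↦ 1  ≥
x = 1, y = 1/3 ↦ 1  ≥
x = 1, y = 2/3 ↦ 1  ≥
x = 1, y = 1 ↦ 1  ≥
So 10 of the 16 assignments meet the threshold.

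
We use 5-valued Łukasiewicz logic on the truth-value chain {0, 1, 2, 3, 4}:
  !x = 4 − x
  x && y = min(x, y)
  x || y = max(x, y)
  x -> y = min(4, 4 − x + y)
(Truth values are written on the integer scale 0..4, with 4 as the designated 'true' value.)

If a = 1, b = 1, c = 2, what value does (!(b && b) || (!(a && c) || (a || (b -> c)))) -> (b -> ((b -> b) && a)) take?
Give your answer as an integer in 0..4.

b && b = 1 && 1 = 1
!(b && b) = !1 = 3
a && c = 1 && 2 = 1
!(a && c) = !1 = 3
b -> c = 1 -> 2 = 4
a || (b -> c) = 1 || 4 = 4
!(a && c) || (a || (b -> c)) = 3 || 4 = 4
!(b && b) || (!(a && c) || (a || (b -> c))) = 3 || 4 = 4
b -> b = 1 -> 1 = 4
(b -> b) && a = 4 && 1 = 1
b -> ((b -> b) && a) = 1 -> 1 = 4
(!(b && b) || (!(a && c) || (a || (b -> c)))) -> (b -> ((b -> b) && a)) = 4 -> 4 = 4

4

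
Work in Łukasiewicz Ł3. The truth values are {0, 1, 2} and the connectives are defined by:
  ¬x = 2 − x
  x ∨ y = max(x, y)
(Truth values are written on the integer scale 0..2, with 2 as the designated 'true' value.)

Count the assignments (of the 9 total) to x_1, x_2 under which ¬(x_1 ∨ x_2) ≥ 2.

x_1 = 0, x_2 = 0 ↦ 2  ≥
x_1 = 0, x_2 = 1 ↦ 1  <
x_1 = 0, x_2 = 2 ↦ 0  <
x_1 = 1, x_2 = 0 ↦ 1  <
x_1 = 1, x_2 = 1 ↦ 1  <
x_1 = 1, x_2 = 2 ↦ 0  <
x_1 = 2, x_2 = 0 ↦ 0  <
x_1 = 2, x_2 = 1 ↦ 0  <
x_1 = 2, x_2 = 2 ↦ 0  <
So 1 of the 9 assignments meets the threshold.

1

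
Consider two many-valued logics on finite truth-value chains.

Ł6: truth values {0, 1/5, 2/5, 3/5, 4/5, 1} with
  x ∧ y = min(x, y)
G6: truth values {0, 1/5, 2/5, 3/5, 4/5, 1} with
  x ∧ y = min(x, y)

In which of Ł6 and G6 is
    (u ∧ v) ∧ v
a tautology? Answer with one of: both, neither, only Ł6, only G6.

In Ł6: at u = 0, v = 0 the value is 0 — not a tautology.
In G6: at u = 0, v = 0 the value is 0 — not a tautology.

neither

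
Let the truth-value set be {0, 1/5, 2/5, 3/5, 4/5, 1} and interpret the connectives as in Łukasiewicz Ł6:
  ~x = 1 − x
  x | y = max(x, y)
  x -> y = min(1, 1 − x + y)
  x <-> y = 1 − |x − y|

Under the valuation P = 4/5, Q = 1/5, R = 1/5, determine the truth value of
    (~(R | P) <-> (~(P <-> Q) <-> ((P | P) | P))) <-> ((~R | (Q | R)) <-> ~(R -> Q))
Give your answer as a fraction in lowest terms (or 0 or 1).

4/5

R | P = 1/5 | 4/5 = 4/5
~(R | P) = ~4/5 = 1/5
P <-> Q = 4/5 <-> 1/5 = 2/5
~(P <-> Q) = ~2/5 = 3/5
P | P = 4/5 | 4/5 = 4/5
(P | P) | P = 4/5 | 4/5 = 4/5
~(P <-> Q) <-> ((P | P) | P) = 3/5 <-> 4/5 = 4/5
~(R | P) <-> (~(P <-> Q) <-> ((P | P) | P)) = 1/5 <-> 4/5 = 2/5
~R = ~1/5 = 4/5
Q | R = 1/5 | 1/5 = 1/5
~R | (Q | R) = 4/5 | 1/5 = 4/5
R -> Q = 1/5 -> 1/5 = 1
~(R -> Q) = ~1 = 0
(~R | (Q | R)) <-> ~(R -> Q) = 4/5 <-> 0 = 1/5
(~(R | P) <-> (~(P <-> Q) <-> ((P | P) | P))) <-> ((~R | (Q | R)) <-> ~(R -> Q)) = 2/5 <-> 1/5 = 4/5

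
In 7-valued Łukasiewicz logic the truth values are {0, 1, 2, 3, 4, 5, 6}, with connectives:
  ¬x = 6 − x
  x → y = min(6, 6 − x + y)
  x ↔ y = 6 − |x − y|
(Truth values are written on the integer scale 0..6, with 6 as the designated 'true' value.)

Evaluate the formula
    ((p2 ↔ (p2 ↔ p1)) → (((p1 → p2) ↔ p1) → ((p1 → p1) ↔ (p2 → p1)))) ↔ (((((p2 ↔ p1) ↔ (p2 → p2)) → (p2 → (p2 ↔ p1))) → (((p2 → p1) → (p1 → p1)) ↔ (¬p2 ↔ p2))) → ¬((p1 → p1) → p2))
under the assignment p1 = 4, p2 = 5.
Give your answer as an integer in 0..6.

p2 ↔ p1 = 5 ↔ 4 = 5
p2 ↔ (p2 ↔ p1) = 5 ↔ 5 = 6
p1 → p2 = 4 → 5 = 6
(p1 → p2) ↔ p1 = 6 ↔ 4 = 4
p1 → p1 = 4 → 4 = 6
p2 → p1 = 5 → 4 = 5
(p1 → p1) ↔ (p2 → p1) = 6 ↔ 5 = 5
((p1 → p2) ↔ p1) → ((p1 → p1) ↔ (p2 → p1)) = 4 → 5 = 6
(p2 ↔ (p2 ↔ p1)) → (((p1 → p2) ↔ p1) → ((p1 → p1) ↔ (p2 → p1))) = 6 → 6 = 6
p2 ↔ p1 = 5 ↔ 4 = 5
p2 → p2 = 5 → 5 = 6
(p2 ↔ p1) ↔ (p2 → p2) = 5 ↔ 6 = 5
p2 ↔ p1 = 5 ↔ 4 = 5
p2 → (p2 ↔ p1) = 5 → 5 = 6
((p2 ↔ p1) ↔ (p2 → p2)) → (p2 → (p2 ↔ p1)) = 5 → 6 = 6
p2 → p1 = 5 → 4 = 5
p1 → p1 = 4 → 4 = 6
(p2 → p1) → (p1 → p1) = 5 → 6 = 6
¬p2 = ¬5 = 1
¬p2 ↔ p2 = 1 ↔ 5 = 2
((p2 → p1) → (p1 → p1)) ↔ (¬p2 ↔ p2) = 6 ↔ 2 = 2
(((p2 ↔ p1) ↔ (p2 → p2)) → (p2 → (p2 ↔ p1))) → (((p2 → p1) → (p1 → p1)) ↔ (¬p2 ↔ p2)) = 6 → 2 = 2
p1 → p1 = 4 → 4 = 6
(p1 → p1) → p2 = 6 → 5 = 5
¬((p1 → p1) → p2) = ¬5 = 1
((((p2 ↔ p1) ↔ (p2 → p2)) → (p2 → (p2 ↔ p1))) → (((p2 → p1) → (p1 → p1)) ↔ (¬p2 ↔ p2))) → ¬((p1 → p1) → p2) = 2 → 1 = 5
((p2 ↔ (p2 ↔ p1)) → (((p1 → p2) ↔ p1) → ((p1 → p1) ↔ (p2 → p1)))) ↔ (((((p2 ↔ p1) ↔ (p2 → p2)) → (p2 → (p2 ↔ p1))) → (((p2 → p1) → (p1 → p1)) ↔ (¬p2 ↔ p2))) → ¬((p1 → p1) → p2)) = 6 ↔ 5 = 5

5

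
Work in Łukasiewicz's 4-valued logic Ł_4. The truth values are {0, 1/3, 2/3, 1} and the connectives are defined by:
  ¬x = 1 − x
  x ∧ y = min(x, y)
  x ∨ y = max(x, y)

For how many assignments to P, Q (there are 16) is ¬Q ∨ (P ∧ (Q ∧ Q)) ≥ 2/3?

P = 0, Q = 0 ↦ 1  ≥
P = 0, Q = 1/3 ↦ 2/3  ≥
P = 0, Q = 2/3 ↦ 1/3  <
P = 0, Q = 1 ↦ 0  <
P = 1/3, Q = 0 ↦ 1  ≥
P = 1/3, Q = 1/3 ↦ 2/3  ≥
P = 1/3, Q = 2/3 ↦ 1/3  <
P = 1/3, Q = 1 ↦ 1/3  <
P = 2/3, Q = 0 ↦ 1  ≥
P = 2/3, Q = 1/3 ↦ 2/3  ≥
P = 2/3, Q = 2/3 ↦ 2/3  ≥
P = 2/3, Q = 1 ↦ 2/3  ≥
P = 1, Q = 0 ↦ 1  ≥
P = 1, Q = 1/3 ↦ 2/3  ≥
P = 1, Q = 2/3 ↦ 2/3  ≥
P = 1, Q = 1 ↦ 1  ≥
So 12 of the 16 assignments meet the threshold.

12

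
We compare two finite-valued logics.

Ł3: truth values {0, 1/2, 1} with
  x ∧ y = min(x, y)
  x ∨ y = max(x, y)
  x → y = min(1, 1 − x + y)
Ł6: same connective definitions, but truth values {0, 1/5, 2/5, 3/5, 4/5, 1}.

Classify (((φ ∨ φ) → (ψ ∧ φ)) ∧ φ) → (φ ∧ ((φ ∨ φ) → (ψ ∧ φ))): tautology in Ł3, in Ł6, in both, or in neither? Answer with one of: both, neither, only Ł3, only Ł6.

In Ł3: every assignment gives 1 — tautology.
In Ł6: every assignment gives 1 — tautology.

both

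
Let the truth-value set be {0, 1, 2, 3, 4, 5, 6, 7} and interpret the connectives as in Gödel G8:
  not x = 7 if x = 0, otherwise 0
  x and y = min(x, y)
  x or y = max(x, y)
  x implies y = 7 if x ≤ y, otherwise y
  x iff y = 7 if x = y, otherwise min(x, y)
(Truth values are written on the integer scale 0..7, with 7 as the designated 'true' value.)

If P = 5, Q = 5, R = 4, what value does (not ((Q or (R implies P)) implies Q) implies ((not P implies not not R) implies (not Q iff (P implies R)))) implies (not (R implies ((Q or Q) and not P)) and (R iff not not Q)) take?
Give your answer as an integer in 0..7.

R implies P = 4 implies 5 = 7
Q or (R implies P) = 5 or 7 = 7
(Q or (R implies P)) implies Q = 7 implies 5 = 5
not ((Q or (R implies P)) implies Q) = not 5 = 0
not P = not 5 = 0
not R = not 4 = 0
not not R = not 0 = 7
not P implies not not R = 0 implies 7 = 7
not Q = not 5 = 0
P implies R = 5 implies 4 = 4
not Q iff (P implies R) = 0 iff 4 = 0
(not P implies not not R) implies (not Q iff (P implies R)) = 7 implies 0 = 0
not ((Q or (R implies P)) implies Q) implies ((not P implies not not R) implies (not Q iff (P implies R))) = 0 implies 0 = 7
Q or Q = 5 or 5 = 5
not P = not 5 = 0
(Q or Q) and not P = 5 and 0 = 0
R implies ((Q or Q) and not P) = 4 implies 0 = 0
not (R implies ((Q or Q) and not P)) = not 0 = 7
not Q = not 5 = 0
not not Q = not 0 = 7
R iff not not Q = 4 iff 7 = 4
not (R implies ((Q or Q) and not P)) and (R iff not not Q) = 7 and 4 = 4
(not ((Q or (R implies P)) implies Q) implies ((not P implies not not R) implies (not Q iff (P implies R)))) implies (not (R implies ((Q or Q) and not P)) and (R iff not not Q)) = 7 implies 4 = 4

4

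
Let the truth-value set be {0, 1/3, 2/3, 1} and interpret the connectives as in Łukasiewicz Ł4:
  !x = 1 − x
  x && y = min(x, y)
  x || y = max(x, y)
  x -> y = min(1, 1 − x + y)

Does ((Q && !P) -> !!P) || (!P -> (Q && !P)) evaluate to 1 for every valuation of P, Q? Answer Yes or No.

Counterexample: take P = 0, Q = 1/3.
!P = !0 = 1
Q && !P = 1/3 && 1 = 1/3
!P = !0 = 1
!!P = !1 = 0
(Q && !P) -> !!P = 1/3 -> 0 = 2/3
!P = !0 = 1
!P = !0 = 1
Q && !P = 1/3 && 1 = 1/3
!P -> (Q && !P) = 1 -> 1/3 = 1/3
((Q && !P) -> !!P) || (!P -> (Q && !P)) = 2/3 || 1/3 = 2/3
This gives 2/3 ≠ 1.

No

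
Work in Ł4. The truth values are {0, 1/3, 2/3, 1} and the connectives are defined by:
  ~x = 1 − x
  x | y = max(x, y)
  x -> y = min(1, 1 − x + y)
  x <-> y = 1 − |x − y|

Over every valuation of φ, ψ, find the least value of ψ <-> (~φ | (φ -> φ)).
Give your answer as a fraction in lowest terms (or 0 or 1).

0

Take φ = 0, ψ = 0:
~φ = ~0 = 1
φ -> φ = 0 -> 0 = 1
~φ | (φ -> φ) = 1 | 1 = 1
ψ <-> (~φ | (φ -> φ)) = 0 <-> 1 = 0
No assignment yields a value below 0, so this is the minimum.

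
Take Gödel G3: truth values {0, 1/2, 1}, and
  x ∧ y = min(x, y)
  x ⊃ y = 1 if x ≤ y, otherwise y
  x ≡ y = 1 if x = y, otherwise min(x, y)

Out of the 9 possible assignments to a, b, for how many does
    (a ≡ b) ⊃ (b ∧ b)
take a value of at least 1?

a = 0, b = 0 ↦ 0  <
a = 0, b = 1/2 ↦ 1  ≥
a = 0, b = 1 ↦ 1  ≥
a = 1/2, b = 0 ↦ 1  ≥
a = 1/2, b = 1/2 ↦ 1/2  <
a = 1/2, b = 1 ↦ 1  ≥
a = 1, b = 0 ↦ 1  ≥
a = 1, b = 1/2 ↦ 1  ≥
a = 1, b = 1 ↦ 1  ≥
So 7 of the 9 assignments meet the threshold.

7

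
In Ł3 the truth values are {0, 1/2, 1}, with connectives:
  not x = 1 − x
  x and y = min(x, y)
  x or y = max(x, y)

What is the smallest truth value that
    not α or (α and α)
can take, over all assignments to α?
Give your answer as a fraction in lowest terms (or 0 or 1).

Take α = 1/2:
not α = not 1/2 = 1/2
α and α = 1/2 and 1/2 = 1/2
not α or (α and α) = 1/2 or 1/2 = 1/2
No assignment yields a value below 1/2, so this is the minimum.

1/2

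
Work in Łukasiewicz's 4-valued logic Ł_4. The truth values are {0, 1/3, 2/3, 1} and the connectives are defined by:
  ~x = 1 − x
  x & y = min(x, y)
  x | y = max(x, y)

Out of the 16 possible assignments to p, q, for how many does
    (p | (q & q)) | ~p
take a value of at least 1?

p = 0, q = 0 ↦ 1  ≥
p = 0, q = 1/3 ↦ 1  ≥
p = 0, q = 2/3 ↦ 1  ≥
p = 0, q = 1 ↦ 1  ≥
p = 1/3, q = 0 ↦ 2/3  <
p = 1/3, q = 1/3 ↦ 2/3  <
p = 1/3, q = 2/3 ↦ 2/3  <
p = 1/3, q = 1 ↦ 1  ≥
p = 2/3, q = 0 ↦ 2/3  <
p = 2/3, q = 1/3 ↦ 2/3  <
p = 2/3, q = 2/3 ↦ 2/3  <
p = 2/3, q = 1 ↦ 1  ≥
p = 1, q = 0 ↦ 1  ≥
p = 1, q = 1/3 ↦ 1  ≥
p = 1, q = 2/3 ↦ 1  ≥
p = 1, q = 1 ↦ 1  ≥
So 10 of the 16 assignments meet the threshold.

10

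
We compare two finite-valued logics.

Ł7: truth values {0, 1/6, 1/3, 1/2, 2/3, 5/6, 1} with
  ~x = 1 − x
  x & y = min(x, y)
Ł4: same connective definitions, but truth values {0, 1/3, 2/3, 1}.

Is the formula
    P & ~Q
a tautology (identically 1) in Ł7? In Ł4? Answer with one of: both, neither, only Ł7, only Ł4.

neither

In Ł7: at P = 0, Q = 0 the value is 0 — not a tautology.
In Ł4: at P = 0, Q = 0 the value is 0 — not a tautology.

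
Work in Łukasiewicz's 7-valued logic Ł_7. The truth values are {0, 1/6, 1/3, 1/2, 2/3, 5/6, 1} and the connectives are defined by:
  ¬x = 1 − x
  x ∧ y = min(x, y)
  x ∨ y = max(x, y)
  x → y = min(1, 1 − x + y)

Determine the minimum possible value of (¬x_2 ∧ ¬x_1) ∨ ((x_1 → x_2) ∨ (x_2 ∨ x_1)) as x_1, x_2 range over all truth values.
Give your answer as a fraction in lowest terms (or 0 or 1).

Take x_1 = 1/2, x_2 = 0:
¬x_2 = ¬0 = 1
¬x_1 = ¬1/2 = 1/2
¬x_2 ∧ ¬x_1 = 1 ∧ 1/2 = 1/2
x_1 → x_2 = 1/2 → 0 = 1/2
x_2 ∨ x_1 = 0 ∨ 1/2 = 1/2
(x_1 → x_2) ∨ (x_2 ∨ x_1) = 1/2 ∨ 1/2 = 1/2
(¬x_2 ∧ ¬x_1) ∨ ((x_1 → x_2) ∨ (x_2 ∨ x_1)) = 1/2 ∨ 1/2 = 1/2
No assignment yields a value below 1/2, so this is the minimum.

1/2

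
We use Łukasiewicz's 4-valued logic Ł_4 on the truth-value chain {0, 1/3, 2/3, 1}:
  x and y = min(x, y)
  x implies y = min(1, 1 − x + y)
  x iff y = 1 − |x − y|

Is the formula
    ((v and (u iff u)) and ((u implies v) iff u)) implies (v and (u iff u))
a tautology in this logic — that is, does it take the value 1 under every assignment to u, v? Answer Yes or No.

Yes

u = 0, v = 0 ↦ 1
u = 0, v = 1/3 ↦ 1
u = 0, v = 2/3 ↦ 1
u = 0, v = 1 ↦ 1
u = 1/3, v = 0 ↦ 1
u = 1/3, v = 1/3 ↦ 1
u = 1/3, v = 2/3 ↦ 1
u = 1/3, v = 1 ↦ 1
u = 2/3, v = 0 ↦ 1
u = 2/3, v = 1/3 ↦ 1
u = 2/3, v = 2/3 ↦ 1
u = 2/3, v = 1 ↦ 1
u = 1, v = 0 ↦ 1
u = 1, v = 1/3 ↦ 1
u = 1, v = 2/3 ↦ 1
u = 1, v = 1 ↦ 1
Every assignment gives a value ≥ 1.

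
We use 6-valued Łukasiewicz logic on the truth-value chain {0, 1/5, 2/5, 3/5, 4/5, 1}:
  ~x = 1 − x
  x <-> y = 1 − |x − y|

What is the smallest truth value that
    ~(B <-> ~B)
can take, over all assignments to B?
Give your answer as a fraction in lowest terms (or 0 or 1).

Take B = 2/5:
~B = ~2/5 = 3/5
B <-> ~B = 2/5 <-> 3/5 = 4/5
~(B <-> ~B) = ~4/5 = 1/5
No assignment yields a value below 1/5, so this is the minimum.

1/5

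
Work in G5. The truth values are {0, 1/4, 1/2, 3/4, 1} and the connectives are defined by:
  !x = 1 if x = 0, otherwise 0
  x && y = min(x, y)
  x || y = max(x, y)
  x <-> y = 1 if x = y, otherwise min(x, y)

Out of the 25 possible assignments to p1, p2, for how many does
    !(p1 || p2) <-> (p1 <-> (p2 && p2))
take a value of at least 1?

value 1: 9 assignments (counts)
value 0: 16 assignments
So 9 of the 25 assignments meet the threshold.

9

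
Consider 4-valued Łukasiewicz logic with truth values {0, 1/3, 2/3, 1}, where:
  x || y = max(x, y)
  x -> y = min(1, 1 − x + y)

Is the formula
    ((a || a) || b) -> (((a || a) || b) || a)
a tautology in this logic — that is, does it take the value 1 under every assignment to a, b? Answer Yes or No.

Yes

a = 0, b = 0 ↦ 1
a = 0, b = 1/3 ↦ 1
a = 0, b = 2/3 ↦ 1
a = 0, b = 1 ↦ 1
a = 1/3, b = 0 ↦ 1
a = 1/3, b = 1/3 ↦ 1
a = 1/3, b = 2/3 ↦ 1
a = 1/3, b = 1 ↦ 1
a = 2/3, b = 0 ↦ 1
a = 2/3, b = 1/3 ↦ 1
a = 2/3, b = 2/3 ↦ 1
a = 2/3, b = 1 ↦ 1
a = 1, b = 0 ↦ 1
a = 1, b = 1/3 ↦ 1
a = 1, b = 2/3 ↦ 1
a = 1, b = 1 ↦ 1
Every assignment gives a value ≥ 1.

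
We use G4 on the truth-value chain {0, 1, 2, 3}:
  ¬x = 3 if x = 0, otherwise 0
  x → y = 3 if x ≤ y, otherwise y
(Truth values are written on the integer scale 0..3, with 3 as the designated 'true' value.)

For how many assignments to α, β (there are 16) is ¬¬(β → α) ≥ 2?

13

α = 0, β = 0 ↦ 3  ≥
α = 0, β = 1 ↦ 0  <
α = 0, β = 2 ↦ 0  <
α = 0, β = 3 ↦ 0  <
α = 1, β = 0 ↦ 3  ≥
α = 1, β = 1 ↦ 3  ≥
α = 1, β = 2 ↦ 3  ≥
α = 1, β = 3 ↦ 3  ≥
α = 2, β = 0 ↦ 3  ≥
α = 2, β = 1 ↦ 3  ≥
α = 2, β = 2 ↦ 3  ≥
α = 2, β = 3 ↦ 3  ≥
α = 3, β = 0 ↦ 3  ≥
α = 3, β = 1 ↦ 3  ≥
α = 3, β = 2 ↦ 3  ≥
α = 3, β = 3 ↦ 3  ≥
So 13 of the 16 assignments meet the threshold.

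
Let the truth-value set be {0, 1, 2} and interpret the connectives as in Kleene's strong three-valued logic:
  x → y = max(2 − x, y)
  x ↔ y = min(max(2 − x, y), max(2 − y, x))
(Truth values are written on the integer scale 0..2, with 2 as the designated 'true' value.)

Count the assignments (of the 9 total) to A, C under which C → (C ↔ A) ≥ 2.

4

A = 0, C = 0 ↦ 2  ≥
A = 0, C = 1 ↦ 1  <
A = 0, C = 2 ↦ 0  <
A = 1, C = 0 ↦ 2  ≥
A = 1, C = 1 ↦ 1  <
A = 1, C = 2 ↦ 1  <
A = 2, C = 0 ↦ 2  ≥
A = 2, C = 1 ↦ 1  <
A = 2, C = 2 ↦ 2  ≥
So 4 of the 9 assignments meet the threshold.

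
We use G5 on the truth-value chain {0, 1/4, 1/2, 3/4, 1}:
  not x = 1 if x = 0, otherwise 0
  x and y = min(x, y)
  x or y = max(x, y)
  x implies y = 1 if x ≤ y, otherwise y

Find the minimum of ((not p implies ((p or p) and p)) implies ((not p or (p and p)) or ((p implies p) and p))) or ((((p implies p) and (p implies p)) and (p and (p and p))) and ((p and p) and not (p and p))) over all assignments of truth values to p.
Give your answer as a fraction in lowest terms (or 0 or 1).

Take p = 1/4:
not p = not 1/4 = 0
p or p = 1/4 or 1/4 = 1/4
(p or p) and p = 1/4 and 1/4 = 1/4
not p implies ((p or p) and p) = 0 implies 1/4 = 1
not p = not 1/4 = 0
p and p = 1/4 and 1/4 = 1/4
not p or (p and p) = 0 or 1/4 = 1/4
p implies p = 1/4 implies 1/4 = 1
(p implies p) and p = 1 and 1/4 = 1/4
(not p or (p and p)) or ((p implies p) and p) = 1/4 or 1/4 = 1/4
(not p implies ((p or p) and p)) implies ((not p or (p and p)) or ((p implies p) and p)) = 1 implies 1/4 = 1/4
p implies p = 1/4 implies 1/4 = 1
p implies p = 1/4 implies 1/4 = 1
(p implies p) and (p implies p) = 1 and 1 = 1
p and p = 1/4 and 1/4 = 1/4
p and (p and p) = 1/4 and 1/4 = 1/4
((p implies p) and (p implies p)) and (p and (p and p)) = 1 and 1/4 = 1/4
p and p = 1/4 and 1/4 = 1/4
p and p = 1/4 and 1/4 = 1/4
not (p and p) = not 1/4 = 0
(p and p) and not (p and p) = 1/4 and 0 = 0
(((p implies p) and (p implies p)) and (p and (p and p))) and ((p and p) and not (p and p)) = 1/4 and 0 = 0
((not p implies ((p or p) and p)) implies ((not p or (p and p)) or ((p implies p) and p))) or ((((p implies p) and (p implies p)) and (p and (p and p))) and ((p and p) and not (p and p))) = 1/4 or 0 = 1/4
No assignment yields a value below 1/4, so this is the minimum.

1/4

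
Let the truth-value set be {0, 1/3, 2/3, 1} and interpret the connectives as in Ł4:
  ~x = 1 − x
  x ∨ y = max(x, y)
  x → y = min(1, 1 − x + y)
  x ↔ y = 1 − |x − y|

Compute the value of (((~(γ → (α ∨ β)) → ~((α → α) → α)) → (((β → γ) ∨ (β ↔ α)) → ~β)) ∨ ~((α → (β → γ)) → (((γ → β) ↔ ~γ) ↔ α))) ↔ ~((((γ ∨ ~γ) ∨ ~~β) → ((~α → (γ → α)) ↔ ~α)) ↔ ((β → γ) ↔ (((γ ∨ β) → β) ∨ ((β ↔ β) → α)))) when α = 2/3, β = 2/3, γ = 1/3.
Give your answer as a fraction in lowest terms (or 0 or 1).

α ∨ β = 2/3 ∨ 2/3 = 2/3
γ → (α ∨ β) = 1/3 → 2/3 = 1
~(γ → (α ∨ β)) = ~1 = 0
α → α = 2/3 → 2/3 = 1
(α → α) → α = 1 → 2/3 = 2/3
~((α → α) → α) = ~2/3 = 1/3
~(γ → (α ∨ β)) → ~((α → α) → α) = 0 → 1/3 = 1
β → γ = 2/3 → 1/3 = 2/3
β ↔ α = 2/3 ↔ 2/3 = 1
(β → γ) ∨ (β ↔ α) = 2/3 ∨ 1 = 1
~β = ~2/3 = 1/3
((β → γ) ∨ (β ↔ α)) → ~β = 1 → 1/3 = 1/3
(~(γ → (α ∨ β)) → ~((α → α) → α)) → (((β → γ) ∨ (β ↔ α)) → ~β) = 1 → 1/3 = 1/3
β → γ = 2/3 → 1/3 = 2/3
α → (β → γ) = 2/3 → 2/3 = 1
γ → β = 1/3 → 2/3 = 1
~γ = ~1/3 = 2/3
(γ → β) ↔ ~γ = 1 ↔ 2/3 = 2/3
((γ → β) ↔ ~γ) ↔ α = 2/3 ↔ 2/3 = 1
(α → (β → γ)) → (((γ → β) ↔ ~γ) ↔ α) = 1 → 1 = 1
~((α → (β → γ)) → (((γ → β) ↔ ~γ) ↔ α)) = ~1 = 0
((~(γ → (α ∨ β)) → ~((α → α) → α)) → (((β → γ) ∨ (β ↔ α)) → ~β)) ∨ ~((α → (β → γ)) → (((γ → β) ↔ ~γ) ↔ α)) = 1/3 ∨ 0 = 1/3
~γ = ~1/3 = 2/3
γ ∨ ~γ = 1/3 ∨ 2/3 = 2/3
~β = ~2/3 = 1/3
~~β = ~1/3 = 2/3
(γ ∨ ~γ) ∨ ~~β = 2/3 ∨ 2/3 = 2/3
~α = ~2/3 = 1/3
γ → α = 1/3 → 2/3 = 1
~α → (γ → α) = 1/3 → 1 = 1
~α = ~2/3 = 1/3
(~α → (γ → α)) ↔ ~α = 1 ↔ 1/3 = 1/3
((γ ∨ ~γ) ∨ ~~β) → ((~α → (γ → α)) ↔ ~α) = 2/3 → 1/3 = 2/3
β → γ = 2/3 → 1/3 = 2/3
γ ∨ β = 1/3 ∨ 2/3 = 2/3
(γ ∨ β) → β = 2/3 → 2/3 = 1
β ↔ β = 2/3 ↔ 2/3 = 1
(β ↔ β) → α = 1 → 2/3 = 2/3
((γ ∨ β) → β) ∨ ((β ↔ β) → α) = 1 ∨ 2/3 = 1
(β → γ) ↔ (((γ ∨ β) → β) ∨ ((β ↔ β) → α)) = 2/3 ↔ 1 = 2/3
(((γ ∨ ~γ) ∨ ~~β) → ((~α → (γ → α)) ↔ ~α)) ↔ ((β → γ) ↔ (((γ ∨ β) → β) ∨ ((β ↔ β) → α))) = 2/3 ↔ 2/3 = 1
~((((γ ∨ ~γ) ∨ ~~β) → ((~α → (γ → α)) ↔ ~α)) ↔ ((β → γ) ↔ (((γ ∨ β) → β) ∨ ((β ↔ β) → α)))) = ~1 = 0
(((~(γ → (α ∨ β)) → ~((α → α) → α)) → (((β → γ) ∨ (β ↔ α)) → ~β)) ∨ ~((α → (β → γ)) → (((γ → β) ↔ ~γ) ↔ α))) ↔ ~((((γ ∨ ~γ) ∨ ~~β) → ((~α → (γ → α)) ↔ ~α)) ↔ ((β → γ) ↔ (((γ ∨ β) → β) ∨ ((β ↔ β) → α)))) = 1/3 ↔ 0 = 2/3

2/3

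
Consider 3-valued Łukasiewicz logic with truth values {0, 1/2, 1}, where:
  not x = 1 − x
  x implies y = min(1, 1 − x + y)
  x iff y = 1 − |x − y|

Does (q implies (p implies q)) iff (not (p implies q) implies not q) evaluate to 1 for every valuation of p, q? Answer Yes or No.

Yes

p = 0, q = 0 ↦ 1
p = 0, q = 1/2 ↦ 1
p = 0, q = 1 ↦ 1
p = 1/2, q = 0 ↦ 1
p = 1/2, q = 1/2 ↦ 1
p = 1/2, q = 1 ↦ 1
p = 1, q = 0 ↦ 1
p = 1, q = 1/2 ↦ 1
p = 1, q = 1 ↦ 1
Every assignment gives a value ≥ 1.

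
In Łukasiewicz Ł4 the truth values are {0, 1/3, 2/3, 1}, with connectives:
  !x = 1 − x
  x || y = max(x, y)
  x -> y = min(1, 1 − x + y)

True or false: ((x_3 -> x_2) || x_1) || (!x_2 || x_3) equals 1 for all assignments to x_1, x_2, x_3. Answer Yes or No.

Counterexample: take x_1 = 0, x_2 = 1/3, x_3 = 2/3.
x_3 -> x_2 = 2/3 -> 1/3 = 2/3
(x_3 -> x_2) || x_1 = 2/3 || 0 = 2/3
!x_2 = !1/3 = 2/3
!x_2 || x_3 = 2/3 || 2/3 = 2/3
((x_3 -> x_2) || x_1) || (!x_2 || x_3) = 2/3 || 2/3 = 2/3
This gives 2/3 ≠ 1.

No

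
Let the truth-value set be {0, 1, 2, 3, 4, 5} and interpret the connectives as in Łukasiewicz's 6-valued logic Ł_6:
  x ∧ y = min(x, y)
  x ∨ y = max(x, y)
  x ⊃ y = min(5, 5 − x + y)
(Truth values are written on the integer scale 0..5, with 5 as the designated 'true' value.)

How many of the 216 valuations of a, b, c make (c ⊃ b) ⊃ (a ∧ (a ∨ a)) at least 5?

value 5: 71 assignments (counts)
value 4: 35 assignments
value 3: 33 assignments
value 2: 30 assignments
value 1: 26 assignments
value 0: 21 assignments
So 71 of the 216 assignments meet the threshold.

71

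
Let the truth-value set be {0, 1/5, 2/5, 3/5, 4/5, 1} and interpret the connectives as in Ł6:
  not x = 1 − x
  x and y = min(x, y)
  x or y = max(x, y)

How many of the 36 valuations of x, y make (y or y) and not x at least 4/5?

4

value 1: 1 assignment (counts)
value 4/5: 3 assignments (counts)
value 3/5: 5 assignments
value 2/5: 7 assignments
value 1/5: 9 assignments
value 0: 11 assignments
So 4 of the 36 assignments meet the threshold.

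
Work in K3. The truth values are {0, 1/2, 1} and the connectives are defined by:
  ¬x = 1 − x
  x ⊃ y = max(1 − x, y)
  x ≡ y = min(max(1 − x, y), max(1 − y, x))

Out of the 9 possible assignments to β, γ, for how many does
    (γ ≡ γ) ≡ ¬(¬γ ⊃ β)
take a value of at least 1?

1

β = 0, γ = 0 ↦ 1  ≥
β = 0, γ = 1/2 ↦ 1/2  <
β = 0, γ = 1 ↦ 0  <
β = 1/2, γ = 0 ↦ 1/2  <
β = 1/2, γ = 1/2 ↦ 1/2  <
β = 1/2, γ = 1 ↦ 0  <
β = 1, γ = 0 ↦ 0  <
β = 1, γ = 1/2 ↦ 1/2  <
β = 1, γ = 1 ↦ 0  <
So 1 of the 9 assignments meets the threshold.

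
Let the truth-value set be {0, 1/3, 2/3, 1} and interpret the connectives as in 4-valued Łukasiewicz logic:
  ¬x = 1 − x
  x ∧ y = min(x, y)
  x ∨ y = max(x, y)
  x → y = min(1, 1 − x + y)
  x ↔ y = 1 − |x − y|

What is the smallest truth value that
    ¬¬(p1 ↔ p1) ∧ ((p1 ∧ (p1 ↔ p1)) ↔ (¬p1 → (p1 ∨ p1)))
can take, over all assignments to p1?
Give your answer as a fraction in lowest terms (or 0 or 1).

2/3

Take p1 = 1/3:
p1 ↔ p1 = 1/3 ↔ 1/3 = 1
¬(p1 ↔ p1) = ¬1 = 0
¬¬(p1 ↔ p1) = ¬0 = 1
p1 ↔ p1 = 1/3 ↔ 1/3 = 1
p1 ∧ (p1 ↔ p1) = 1/3 ∧ 1 = 1/3
¬p1 = ¬1/3 = 2/3
p1 ∨ p1 = 1/3 ∨ 1/3 = 1/3
¬p1 → (p1 ∨ p1) = 2/3 → 1/3 = 2/3
(p1 ∧ (p1 ↔ p1)) ↔ (¬p1 → (p1 ∨ p1)) = 1/3 ↔ 2/3 = 2/3
¬¬(p1 ↔ p1) ∧ ((p1 ∧ (p1 ↔ p1)) ↔ (¬p1 → (p1 ∨ p1))) = 1 ∧ 2/3 = 2/3
No assignment yields a value below 2/3, so this is the minimum.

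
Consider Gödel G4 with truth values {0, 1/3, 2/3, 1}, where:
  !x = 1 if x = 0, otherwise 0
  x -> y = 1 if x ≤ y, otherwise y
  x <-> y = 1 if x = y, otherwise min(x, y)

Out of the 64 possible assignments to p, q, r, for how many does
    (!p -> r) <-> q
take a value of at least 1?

value 1: 16 assignments (counts)
value 2/3: 14 assignments
value 1/3: 16 assignments
value 0: 18 assignments
So 16 of the 64 assignments meet the threshold.

16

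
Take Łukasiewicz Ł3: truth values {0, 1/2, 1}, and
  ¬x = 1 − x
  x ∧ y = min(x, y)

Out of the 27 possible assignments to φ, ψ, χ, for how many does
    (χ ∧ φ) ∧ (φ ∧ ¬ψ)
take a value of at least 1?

value 1: 1 assignment (counts)
value 1/2: 7 assignments
value 0: 19 assignments
So 1 of the 27 assignments meets the threshold.

1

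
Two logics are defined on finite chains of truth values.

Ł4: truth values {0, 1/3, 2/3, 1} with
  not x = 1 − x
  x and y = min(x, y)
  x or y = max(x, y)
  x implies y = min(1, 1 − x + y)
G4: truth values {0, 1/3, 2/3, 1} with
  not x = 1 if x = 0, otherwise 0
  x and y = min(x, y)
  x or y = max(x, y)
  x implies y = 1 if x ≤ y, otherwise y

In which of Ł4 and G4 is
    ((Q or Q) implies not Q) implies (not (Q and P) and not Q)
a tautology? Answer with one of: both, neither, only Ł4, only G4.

only G4

In Ł4: at P = 0, Q = 1/3 the value is 2/3 — not a tautology.
In G4: every assignment gives 1 — tautology.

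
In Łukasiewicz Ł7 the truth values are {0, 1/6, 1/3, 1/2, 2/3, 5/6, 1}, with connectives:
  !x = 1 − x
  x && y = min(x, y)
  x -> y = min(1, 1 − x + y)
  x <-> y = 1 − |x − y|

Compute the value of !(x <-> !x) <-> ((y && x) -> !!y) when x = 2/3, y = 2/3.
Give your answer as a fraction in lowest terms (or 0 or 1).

!x = !2/3 = 1/3
x <-> !x = 2/3 <-> 1/3 = 2/3
!(x <-> !x) = !2/3 = 1/3
y && x = 2/3 && 2/3 = 2/3
!y = !2/3 = 1/3
!!y = !1/3 = 2/3
(y && x) -> !!y = 2/3 -> 2/3 = 1
!(x <-> !x) <-> ((y && x) -> !!y) = 1/3 <-> 1 = 1/3

1/3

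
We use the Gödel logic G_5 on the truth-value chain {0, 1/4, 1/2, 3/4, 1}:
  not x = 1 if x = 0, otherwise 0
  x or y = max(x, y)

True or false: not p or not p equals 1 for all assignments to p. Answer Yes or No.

Counterexample: take p = 1/4.
not p = not 1/4 = 0
not p = not 1/4 = 0
not p or not p = 0 or 0 = 0
This gives 0 ≠ 1.

No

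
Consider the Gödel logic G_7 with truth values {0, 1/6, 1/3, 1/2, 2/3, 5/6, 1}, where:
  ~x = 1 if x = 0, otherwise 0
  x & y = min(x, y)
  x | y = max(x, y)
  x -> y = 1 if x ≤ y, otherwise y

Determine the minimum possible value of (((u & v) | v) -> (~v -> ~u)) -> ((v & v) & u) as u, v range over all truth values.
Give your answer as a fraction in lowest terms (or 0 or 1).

Take u = 0, v = 0:
u & v = 0 & 0 = 0
(u & v) | v = 0 | 0 = 0
~v = ~0 = 1
~u = ~0 = 1
~v -> ~u = 1 -> 1 = 1
((u & v) | v) -> (~v -> ~u) = 0 -> 1 = 1
v & v = 0 & 0 = 0
(v & v) & u = 0 & 0 = 0
(((u & v) | v) -> (~v -> ~u)) -> ((v & v) & u) = 1 -> 0 = 0
No assignment yields a value below 0, so this is the minimum.

0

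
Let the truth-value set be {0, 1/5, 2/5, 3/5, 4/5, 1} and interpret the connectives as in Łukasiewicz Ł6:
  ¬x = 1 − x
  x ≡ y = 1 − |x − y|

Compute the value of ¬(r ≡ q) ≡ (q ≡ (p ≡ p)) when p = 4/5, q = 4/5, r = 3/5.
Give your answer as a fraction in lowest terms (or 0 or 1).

2/5

r ≡ q = 3/5 ≡ 4/5 = 4/5
¬(r ≡ q) = ¬4/5 = 1/5
p ≡ p = 4/5 ≡ 4/5 = 1
q ≡ (p ≡ p) = 4/5 ≡ 1 = 4/5
¬(r ≡ q) ≡ (q ≡ (p ≡ p)) = 1/5 ≡ 4/5 = 2/5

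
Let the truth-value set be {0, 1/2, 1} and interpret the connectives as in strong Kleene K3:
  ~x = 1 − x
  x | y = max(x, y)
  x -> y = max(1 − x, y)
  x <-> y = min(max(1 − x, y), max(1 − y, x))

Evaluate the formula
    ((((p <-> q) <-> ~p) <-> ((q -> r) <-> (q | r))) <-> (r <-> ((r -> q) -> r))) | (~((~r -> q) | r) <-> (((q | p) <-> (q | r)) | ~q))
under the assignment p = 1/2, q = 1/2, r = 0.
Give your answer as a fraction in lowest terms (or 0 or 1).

1/2

p <-> q = 1/2 <-> 1/2 = 1/2
~p = ~1/2 = 1/2
(p <-> q) <-> ~p = 1/2 <-> 1/2 = 1/2
q -> r = 1/2 -> 0 = 1/2
q | r = 1/2 | 0 = 1/2
(q -> r) <-> (q | r) = 1/2 <-> 1/2 = 1/2
((p <-> q) <-> ~p) <-> ((q -> r) <-> (q | r)) = 1/2 <-> 1/2 = 1/2
r -> q = 0 -> 1/2 = 1
(r -> q) -> r = 1 -> 0 = 0
r <-> ((r -> q) -> r) = 0 <-> 0 = 1
(((p <-> q) <-> ~p) <-> ((q -> r) <-> (q | r))) <-> (r <-> ((r -> q) -> r)) = 1/2 <-> 1 = 1/2
~r = ~0 = 1
~r -> q = 1 -> 1/2 = 1/2
(~r -> q) | r = 1/2 | 0 = 1/2
~((~r -> q) | r) = ~1/2 = 1/2
q | p = 1/2 | 1/2 = 1/2
q | r = 1/2 | 0 = 1/2
(q | p) <-> (q | r) = 1/2 <-> 1/2 = 1/2
~q = ~1/2 = 1/2
((q | p) <-> (q | r)) | ~q = 1/2 | 1/2 = 1/2
~((~r -> q) | r) <-> (((q | p) <-> (q | r)) | ~q) = 1/2 <-> 1/2 = 1/2
((((p <-> q) <-> ~p) <-> ((q -> r) <-> (q | r))) <-> (r <-> ((r -> q) -> r))) | (~((~r -> q) | r) <-> (((q | p) <-> (q | r)) | ~q)) = 1/2 | 1/2 = 1/2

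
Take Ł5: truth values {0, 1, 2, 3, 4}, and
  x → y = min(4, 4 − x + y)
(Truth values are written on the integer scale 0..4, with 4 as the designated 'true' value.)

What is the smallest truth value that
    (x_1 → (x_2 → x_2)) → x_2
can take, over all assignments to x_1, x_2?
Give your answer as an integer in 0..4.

Take x_1 = 0, x_2 = 0:
x_2 → x_2 = 0 → 0 = 4
x_1 → (x_2 → x_2) = 0 → 4 = 4
(x_1 → (x_2 → x_2)) → x_2 = 4 → 0 = 0
No assignment yields a value below 0, so this is the minimum.

0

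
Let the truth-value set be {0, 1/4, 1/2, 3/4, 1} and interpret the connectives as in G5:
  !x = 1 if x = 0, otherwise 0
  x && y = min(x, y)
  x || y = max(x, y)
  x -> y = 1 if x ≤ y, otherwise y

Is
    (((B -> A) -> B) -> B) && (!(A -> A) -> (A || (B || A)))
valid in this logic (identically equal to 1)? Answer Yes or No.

No

Counterexample: take A = 0, B = 1/4.
B -> A = 1/4 -> 0 = 0
(B -> A) -> B = 0 -> 1/4 = 1
((B -> A) -> B) -> B = 1 -> 1/4 = 1/4
A -> A = 0 -> 0 = 1
!(A -> A) = !1 = 0
B || A = 1/4 || 0 = 1/4
A || (B || A) = 0 || 1/4 = 1/4
!(A -> A) -> (A || (B || A)) = 0 -> 1/4 = 1
(((B -> A) -> B) -> B) && (!(A -> A) -> (A || (B || A))) = 1/4 && 1 = 1/4
This gives 1/4 ≠ 1.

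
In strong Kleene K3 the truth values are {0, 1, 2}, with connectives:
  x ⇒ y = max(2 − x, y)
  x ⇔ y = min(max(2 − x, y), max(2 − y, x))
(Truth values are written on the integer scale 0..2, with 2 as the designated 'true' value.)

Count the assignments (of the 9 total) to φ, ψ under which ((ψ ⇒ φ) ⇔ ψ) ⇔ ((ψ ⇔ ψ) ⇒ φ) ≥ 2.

3

φ = 0, ψ = 0 ↦ 2  ≥
φ = 0, ψ = 1 ↦ 1  <
φ = 0, ψ = 2 ↦ 2  ≥
φ = 1, ψ = 0 ↦ 1  <
φ = 1, ψ = 1 ↦ 1  <
φ = 1, ψ = 2 ↦ 1  <
φ = 2, ψ = 0 ↦ 0  <
φ = 2, ψ = 1 ↦ 1  <
φ = 2, ψ = 2 ↦ 2  ≥
So 3 of the 9 assignments meet the threshold.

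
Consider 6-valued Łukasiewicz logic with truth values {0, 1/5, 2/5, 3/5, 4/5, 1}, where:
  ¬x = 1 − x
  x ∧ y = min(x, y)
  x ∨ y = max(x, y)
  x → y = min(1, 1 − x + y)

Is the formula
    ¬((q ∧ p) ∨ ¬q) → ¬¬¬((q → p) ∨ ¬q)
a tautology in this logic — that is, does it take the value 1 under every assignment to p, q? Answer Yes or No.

No

Counterexample: take p = 1/5, q = 1/5.
q ∧ p = 1/5 ∧ 1/5 = 1/5
¬q = ¬1/5 = 4/5
(q ∧ p) ∨ ¬q = 1/5 ∨ 4/5 = 4/5
¬((q ∧ p) ∨ ¬q) = ¬4/5 = 1/5
q → p = 1/5 → 1/5 = 1
¬q = ¬1/5 = 4/5
(q → p) ∨ ¬q = 1 ∨ 4/5 = 1
¬((q → p) ∨ ¬q) = ¬1 = 0
¬¬((q → p) ∨ ¬q) = ¬0 = 1
¬¬¬((q → p) ∨ ¬q) = ¬1 = 0
¬((q ∧ p) ∨ ¬q) → ¬¬¬((q → p) ∨ ¬q) = 1/5 → 0 = 4/5
This gives 4/5 ≠ 1.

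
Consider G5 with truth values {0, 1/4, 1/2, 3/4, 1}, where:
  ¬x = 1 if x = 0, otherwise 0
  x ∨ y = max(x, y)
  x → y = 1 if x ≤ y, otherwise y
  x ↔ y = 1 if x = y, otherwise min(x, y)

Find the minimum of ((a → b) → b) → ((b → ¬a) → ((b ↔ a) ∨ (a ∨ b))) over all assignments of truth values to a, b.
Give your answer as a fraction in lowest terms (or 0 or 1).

1/4

Take a = 1/4, b = 0:
a → b = 1/4 → 0 = 0
(a → b) → b = 0 → 0 = 1
¬a = ¬1/4 = 0
b → ¬a = 0 → 0 = 1
b ↔ a = 0 ↔ 1/4 = 0
a ∨ b = 1/4 ∨ 0 = 1/4
(b ↔ a) ∨ (a ∨ b) = 0 ∨ 1/4 = 1/4
(b → ¬a) → ((b ↔ a) ∨ (a ∨ b)) = 1 → 1/4 = 1/4
((a → b) → b) → ((b → ¬a) → ((b ↔ a) ∨ (a ∨ b))) = 1 → 1/4 = 1/4
No assignment yields a value below 1/4, so this is the minimum.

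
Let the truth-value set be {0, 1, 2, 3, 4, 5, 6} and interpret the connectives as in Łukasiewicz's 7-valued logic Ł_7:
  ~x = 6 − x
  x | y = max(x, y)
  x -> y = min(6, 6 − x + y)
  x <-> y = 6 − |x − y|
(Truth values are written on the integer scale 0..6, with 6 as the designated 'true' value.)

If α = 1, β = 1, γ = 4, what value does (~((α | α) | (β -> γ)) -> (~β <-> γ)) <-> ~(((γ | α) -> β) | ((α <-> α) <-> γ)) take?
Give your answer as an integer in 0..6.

2

α | α = 1 | 1 = 1
β -> γ = 1 -> 4 = 6
(α | α) | (β -> γ) = 1 | 6 = 6
~((α | α) | (β -> γ)) = ~6 = 0
~β = ~1 = 5
~β <-> γ = 5 <-> 4 = 5
~((α | α) | (β -> γ)) -> (~β <-> γ) = 0 -> 5 = 6
γ | α = 4 | 1 = 4
(γ | α) -> β = 4 -> 1 = 3
α <-> α = 1 <-> 1 = 6
(α <-> α) <-> γ = 6 <-> 4 = 4
((γ | α) -> β) | ((α <-> α) <-> γ) = 3 | 4 = 4
~(((γ | α) -> β) | ((α <-> α) <-> γ)) = ~4 = 2
(~((α | α) | (β -> γ)) -> (~β <-> γ)) <-> ~(((γ | α) -> β) | ((α <-> α) <-> γ)) = 6 <-> 2 = 2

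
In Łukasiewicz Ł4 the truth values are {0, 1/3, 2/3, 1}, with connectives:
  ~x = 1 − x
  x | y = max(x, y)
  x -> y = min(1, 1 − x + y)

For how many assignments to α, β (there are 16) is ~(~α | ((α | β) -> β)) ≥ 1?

1

α = 0, β = 0 ↦ 0  <
α = 0, β = 1/3 ↦ 0  <
α = 0, β = 2/3 ↦ 0  <
α = 0, β = 1 ↦ 0  <
α = 1/3, β = 0 ↦ 1/3  <
α = 1/3, β = 1/3 ↦ 0  <
α = 1/3, β = 2/3 ↦ 0  <
α = 1/3, β = 1 ↦ 0  <
α = 2/3, β = 0 ↦ 2/3  <
α = 2/3, β = 1/3 ↦ 1/3  <
α = 2/3, β = 2/3 ↦ 0  <
α = 2/3, β = 1 ↦ 0  <
α = 1, β = 0 ↦ 1  ≥
α = 1, β = 1/3 ↦ 2/3  <
α = 1, β = 2/3 ↦ 1/3  <
α = 1, β = 1 ↦ 0  <
So 1 of the 16 assignments meets the threshold.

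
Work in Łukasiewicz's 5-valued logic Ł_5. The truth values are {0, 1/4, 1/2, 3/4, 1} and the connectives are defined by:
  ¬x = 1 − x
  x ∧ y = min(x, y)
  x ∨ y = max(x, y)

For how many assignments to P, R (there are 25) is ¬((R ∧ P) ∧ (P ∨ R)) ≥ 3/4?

value 1: 9 assignments (counts)
value 3/4: 7 assignments (counts)
value 1/2: 5 assignments
value 1/4: 3 assignments
value 0: 1 assignment
So 16 of the 25 assignments meet the threshold.

16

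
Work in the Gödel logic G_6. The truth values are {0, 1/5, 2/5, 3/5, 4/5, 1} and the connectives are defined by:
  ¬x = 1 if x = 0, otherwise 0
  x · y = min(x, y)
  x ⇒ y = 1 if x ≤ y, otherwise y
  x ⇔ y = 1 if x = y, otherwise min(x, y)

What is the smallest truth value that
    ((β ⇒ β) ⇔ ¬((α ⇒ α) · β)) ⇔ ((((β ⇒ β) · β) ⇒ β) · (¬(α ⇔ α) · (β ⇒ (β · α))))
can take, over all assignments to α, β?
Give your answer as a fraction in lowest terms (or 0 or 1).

0

Take α = 0, β = 0:
β ⇒ β = 0 ⇒ 0 = 1
α ⇒ α = 0 ⇒ 0 = 1
(α ⇒ α) · β = 1 · 0 = 0
¬((α ⇒ α) · β) = ¬0 = 1
(β ⇒ β) ⇔ ¬((α ⇒ α) · β) = 1 ⇔ 1 = 1
β ⇒ β = 0 ⇒ 0 = 1
(β ⇒ β) · β = 1 · 0 = 0
((β ⇒ β) · β) ⇒ β = 0 ⇒ 0 = 1
α ⇔ α = 0 ⇔ 0 = 1
¬(α ⇔ α) = ¬1 = 0
β · α = 0 · 0 = 0
β ⇒ (β · α) = 0 ⇒ 0 = 1
¬(α ⇔ α) · (β ⇒ (β · α)) = 0 · 1 = 0
(((β ⇒ β) · β) ⇒ β) · (¬(α ⇔ α) · (β ⇒ (β · α))) = 1 · 0 = 0
((β ⇒ β) ⇔ ¬((α ⇒ α) · β)) ⇔ ((((β ⇒ β) · β) ⇒ β) · (¬(α ⇔ α) · (β ⇒ (β · α)))) = 1 ⇔ 0 = 0
No assignment yields a value below 0, so this is the minimum.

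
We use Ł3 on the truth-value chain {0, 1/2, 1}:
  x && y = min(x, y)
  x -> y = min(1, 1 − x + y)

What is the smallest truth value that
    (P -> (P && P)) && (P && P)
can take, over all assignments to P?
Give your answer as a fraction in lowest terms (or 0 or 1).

Take P = 0:
P && P = 0 && 0 = 0
P -> (P && P) = 0 -> 0 = 1
P && P = 0 && 0 = 0
(P -> (P && P)) && (P && P) = 1 && 0 = 0
No assignment yields a value below 0, so this is the minimum.

0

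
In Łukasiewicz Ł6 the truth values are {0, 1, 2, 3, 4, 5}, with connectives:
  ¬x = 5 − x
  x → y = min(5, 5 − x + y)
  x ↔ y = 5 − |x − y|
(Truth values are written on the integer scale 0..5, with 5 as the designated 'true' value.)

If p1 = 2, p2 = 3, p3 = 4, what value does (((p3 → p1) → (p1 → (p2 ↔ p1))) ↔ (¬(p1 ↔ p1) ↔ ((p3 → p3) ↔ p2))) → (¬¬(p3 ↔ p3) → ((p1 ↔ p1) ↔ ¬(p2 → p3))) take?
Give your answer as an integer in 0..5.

p3 → p1 = 4 → 2 = 3
p2 ↔ p1 = 3 ↔ 2 = 4
p1 → (p2 ↔ p1) = 2 → 4 = 5
(p3 → p1) → (p1 → (p2 ↔ p1)) = 3 → 5 = 5
p1 ↔ p1 = 2 ↔ 2 = 5
¬(p1 ↔ p1) = ¬5 = 0
p3 → p3 = 4 → 4 = 5
(p3 → p3) ↔ p2 = 5 ↔ 3 = 3
¬(p1 ↔ p1) ↔ ((p3 → p3) ↔ p2) = 0 ↔ 3 = 2
((p3 → p1) → (p1 → (p2 ↔ p1))) ↔ (¬(p1 ↔ p1) ↔ ((p3 → p3) ↔ p2)) = 5 ↔ 2 = 2
p3 ↔ p3 = 4 ↔ 4 = 5
¬(p3 ↔ p3) = ¬5 = 0
¬¬(p3 ↔ p3) = ¬0 = 5
p1 ↔ p1 = 2 ↔ 2 = 5
p2 → p3 = 3 → 4 = 5
¬(p2 → p3) = ¬5 = 0
(p1 ↔ p1) ↔ ¬(p2 → p3) = 5 ↔ 0 = 0
¬¬(p3 ↔ p3) → ((p1 ↔ p1) ↔ ¬(p2 → p3)) = 5 → 0 = 0
(((p3 → p1) → (p1 → (p2 ↔ p1))) ↔ (¬(p1 ↔ p1) ↔ ((p3 → p3) ↔ p2))) → (¬¬(p3 ↔ p3) → ((p1 ↔ p1) ↔ ¬(p2 → p3))) = 2 → 0 = 3

3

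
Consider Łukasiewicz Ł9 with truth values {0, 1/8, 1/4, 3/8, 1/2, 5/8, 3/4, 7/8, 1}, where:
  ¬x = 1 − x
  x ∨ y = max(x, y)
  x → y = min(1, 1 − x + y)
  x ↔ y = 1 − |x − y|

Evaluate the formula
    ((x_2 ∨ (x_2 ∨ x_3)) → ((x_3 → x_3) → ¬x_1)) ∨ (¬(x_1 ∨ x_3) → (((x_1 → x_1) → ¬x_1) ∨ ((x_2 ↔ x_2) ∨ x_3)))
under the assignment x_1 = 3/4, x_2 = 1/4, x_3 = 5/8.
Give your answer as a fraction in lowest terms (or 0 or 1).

x_2 ∨ x_3 = 1/4 ∨ 5/8 = 5/8
x_2 ∨ (x_2 ∨ x_3) = 1/4 ∨ 5/8 = 5/8
x_3 → x_3 = 5/8 → 5/8 = 1
¬x_1 = ¬3/4 = 1/4
(x_3 → x_3) → ¬x_1 = 1 → 1/4 = 1/4
(x_2 ∨ (x_2 ∨ x_3)) → ((x_3 → x_3) → ¬x_1) = 5/8 → 1/4 = 5/8
x_1 ∨ x_3 = 3/4 ∨ 5/8 = 3/4
¬(x_1 ∨ x_3) = ¬3/4 = 1/4
x_1 → x_1 = 3/4 → 3/4 = 1
¬x_1 = ¬3/4 = 1/4
(x_1 → x_1) → ¬x_1 = 1 → 1/4 = 1/4
x_2 ↔ x_2 = 1/4 ↔ 1/4 = 1
(x_2 ↔ x_2) ∨ x_3 = 1 ∨ 5/8 = 1
((x_1 → x_1) → ¬x_1) ∨ ((x_2 ↔ x_2) ∨ x_3) = 1/4 ∨ 1 = 1
¬(x_1 ∨ x_3) → (((x_1 → x_1) → ¬x_1) ∨ ((x_2 ↔ x_2) ∨ x_3)) = 1/4 → 1 = 1
((x_2 ∨ (x_2 ∨ x_3)) → ((x_3 → x_3) → ¬x_1)) ∨ (¬(x_1 ∨ x_3) → (((x_1 → x_1) → ¬x_1) ∨ ((x_2 ↔ x_2) ∨ x_3))) = 5/8 ∨ 1 = 1

1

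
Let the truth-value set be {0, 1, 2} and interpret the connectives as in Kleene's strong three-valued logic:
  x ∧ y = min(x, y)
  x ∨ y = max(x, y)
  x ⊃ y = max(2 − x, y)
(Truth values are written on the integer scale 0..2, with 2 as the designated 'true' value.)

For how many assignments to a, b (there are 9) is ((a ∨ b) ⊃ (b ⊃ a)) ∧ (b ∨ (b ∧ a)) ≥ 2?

1

a = 0, b = 0 ↦ 0  <
a = 0, b = 1 ↦ 1  <
a = 0, b = 2 ↦ 0  <
a = 1, b = 0 ↦ 0  <
a = 1, b = 1 ↦ 1  <
a = 1, b = 2 ↦ 1  <
a = 2, b = 0 ↦ 0  <
a = 2, b = 1 ↦ 1  <
a = 2, b = 2 ↦ 2  ≥
So 1 of the 9 assignments meets the threshold.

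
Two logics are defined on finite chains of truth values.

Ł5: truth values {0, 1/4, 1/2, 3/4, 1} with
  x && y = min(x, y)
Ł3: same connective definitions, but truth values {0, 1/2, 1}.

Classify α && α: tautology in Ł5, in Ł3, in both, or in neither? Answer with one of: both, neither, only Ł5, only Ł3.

In Ł5: at α = 0 the value is 0 — not a tautology.
In Ł3: at α = 0 the value is 0 — not a tautology.

neither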